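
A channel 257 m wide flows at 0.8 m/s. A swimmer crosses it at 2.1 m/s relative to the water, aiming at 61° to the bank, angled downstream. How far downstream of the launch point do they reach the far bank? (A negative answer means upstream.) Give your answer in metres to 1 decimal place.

Perpendicular speed = 1.837 m/s; crossing time = 257 / 1.837 = 139.925 s.
Net downstream speed = 1.818 m/s.
Drift = 1.818 × 139.925 = 254.397 m (downstream).

254.4 m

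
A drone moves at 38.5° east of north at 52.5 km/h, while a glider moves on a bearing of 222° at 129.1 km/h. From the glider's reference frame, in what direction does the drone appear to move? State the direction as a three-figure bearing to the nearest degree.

041°

Taking east as x and north as y: drone velocity = (32.682, 41.087) km/h; glider velocity = (-86.385, -95.940) km/h.
Velocity of drone relative to glider = (32.682, 41.087) − (-86.385, -95.940) = (119.067, 137.027) km/h.
Bearing = atan2(119.07, 137.03) = 40.99° clockwise from north.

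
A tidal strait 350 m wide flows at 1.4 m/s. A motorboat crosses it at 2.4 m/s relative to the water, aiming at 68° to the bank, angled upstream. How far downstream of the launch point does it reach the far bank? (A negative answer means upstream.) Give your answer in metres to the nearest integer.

Perpendicular speed = 2.225 m/s; crossing time = 350 / 2.225 = 157.286 s.
Net downstream speed = 0.501 m/s.
Drift = 0.501 × 157.286 = 78.792 m (downstream).

79 m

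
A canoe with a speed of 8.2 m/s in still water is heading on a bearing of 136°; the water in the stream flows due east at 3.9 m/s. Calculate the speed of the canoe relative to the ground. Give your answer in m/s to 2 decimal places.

11.26 m/s

Taking east as x and north as y: velocity relative to the water = (5.696, -5.899) m/s; the water relative to ground = (3.900, 0.000) m/s.
Velocity relative to ground = (5.696, -5.899) + (3.900, 0.000) = (9.596, -5.899) m/s.
Speed = |(9.596, -5.899)| = 11.264 m/s.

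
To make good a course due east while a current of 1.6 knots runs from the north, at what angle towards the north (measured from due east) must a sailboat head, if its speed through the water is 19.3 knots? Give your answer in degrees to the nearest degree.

The current pushes perpendicular to the desired track; the heading must have a component into the current equal to 1.6 knots: 19.3 sin θ = 1.6.
sin θ = 0.0829, so θ = 4.755°.

5°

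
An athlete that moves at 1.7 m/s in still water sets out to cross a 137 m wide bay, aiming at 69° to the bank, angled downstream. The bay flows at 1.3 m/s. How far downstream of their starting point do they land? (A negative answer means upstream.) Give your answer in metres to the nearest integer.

165 m

Perpendicular speed = 1.587 m/s; crossing time = 137 / 1.587 = 86.322 s.
Net downstream speed = 1.909 m/s.
Drift = 1.909 × 86.322 = 164.808 m (downstream).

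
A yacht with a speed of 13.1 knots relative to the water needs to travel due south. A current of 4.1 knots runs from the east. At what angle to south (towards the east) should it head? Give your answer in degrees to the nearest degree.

18°

The current pushes perpendicular to the desired track; the heading must have a component into the current equal to 4.1 knots: 13.1 sin θ = 4.1.
sin θ = 0.3130, so θ = 18.239°.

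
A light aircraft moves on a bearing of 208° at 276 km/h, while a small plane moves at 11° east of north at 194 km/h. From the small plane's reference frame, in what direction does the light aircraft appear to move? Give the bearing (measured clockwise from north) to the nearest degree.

201°

Taking east as x and north as y: light aircraft velocity = (-129.574, -243.694) km/h; small plane velocity = (37.017, 190.436) km/h.
Velocity of light aircraft relative to small plane = (-129.574, -243.694) − (37.017, 190.436) = (-166.591, -434.129) km/h.
Bearing = atan2(-166.59, -434.13) = 200.99° clockwise from north.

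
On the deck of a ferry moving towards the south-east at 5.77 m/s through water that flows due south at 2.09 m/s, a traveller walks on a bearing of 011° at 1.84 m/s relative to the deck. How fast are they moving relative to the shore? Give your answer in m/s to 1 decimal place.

In east/north components (m/s): traveller relative to ferry = (0.351, 1.806); ferry relative to water = (4.080, -4.080); water relative to ground = (0.000, -2.090).
Sum = (4.431, -4.364) m/s.
Speed = |(4.431, -4.364)| = 6.219 m/s.

6.2 m/s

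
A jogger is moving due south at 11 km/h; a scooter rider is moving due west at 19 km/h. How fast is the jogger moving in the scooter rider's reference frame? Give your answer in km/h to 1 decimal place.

Taking east as x and north as y: jogger velocity = (0.000, -11.000) km/h; scooter rider velocity = (-19.000, 0.000) km/h.
Velocity of jogger relative to scooter rider = (0.000, -11.000) − (-19.000, 0.000) = (19.000, -11.000) km/h.
Magnitude = |(19.000, -11.000)| = 21.954 km/h.

22.0 km/h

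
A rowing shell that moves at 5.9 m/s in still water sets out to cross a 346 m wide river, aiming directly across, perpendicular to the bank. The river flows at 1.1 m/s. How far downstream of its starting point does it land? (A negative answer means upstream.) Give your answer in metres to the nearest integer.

Perpendicular speed = 5.900 m/s; crossing time = 346 / 5.900 = 58.644 s.
Net downstream speed = 1.100 m/s.
Drift = 1.100 × 58.644 = 64.508 m (downstream).

65 m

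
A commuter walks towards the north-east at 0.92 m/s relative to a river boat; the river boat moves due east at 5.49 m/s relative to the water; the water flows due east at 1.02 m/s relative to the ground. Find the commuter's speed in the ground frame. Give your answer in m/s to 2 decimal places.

In east/north components (m/s): commuter relative to river boat = (0.651, 0.651); river boat relative to water = (5.490, 0.000); water relative to ground = (1.020, 0.000).
Sum = (7.161, 0.651) m/s.
Speed = |(7.161, 0.651)| = 7.190 m/s.

7.19 m/s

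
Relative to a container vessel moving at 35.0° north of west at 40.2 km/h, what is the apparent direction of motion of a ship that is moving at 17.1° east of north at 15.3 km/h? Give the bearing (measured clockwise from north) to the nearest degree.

Taking east as x and north as y: ship velocity = (4.499, 14.624) km/h; container vessel velocity = (-32.930, 23.058) km/h.
Velocity of ship relative to container vessel = (4.499, 14.624) − (-32.930, 23.058) = (37.429, -8.434) km/h.
Bearing = atan2(37.43, -8.43) = 102.70° clockwise from north.

103°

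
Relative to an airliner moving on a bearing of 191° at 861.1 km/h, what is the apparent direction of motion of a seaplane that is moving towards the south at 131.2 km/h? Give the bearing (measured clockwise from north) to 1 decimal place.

Taking east as x and north as y: seaplane velocity = (0.000, -131.200) km/h; airliner velocity = (-164.306, -845.279) km/h.
Velocity of seaplane relative to airliner = (0.000, -131.200) − (-164.306, -845.279) = (164.306, 714.079) km/h.
Bearing = atan2(164.31, 714.08) = 12.96° clockwise from north.

013.0°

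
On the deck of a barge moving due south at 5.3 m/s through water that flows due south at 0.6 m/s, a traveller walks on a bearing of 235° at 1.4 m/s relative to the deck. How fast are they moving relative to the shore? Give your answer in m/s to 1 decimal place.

6.8 m/s

In east/north components (m/s): traveller relative to barge = (-1.147, -0.803); barge relative to water = (0.000, -5.300); water relative to ground = (0.000, -0.600).
Sum = (-1.147, -6.703) m/s.
Speed = |(-1.147, -6.703)| = 6.800 m/s.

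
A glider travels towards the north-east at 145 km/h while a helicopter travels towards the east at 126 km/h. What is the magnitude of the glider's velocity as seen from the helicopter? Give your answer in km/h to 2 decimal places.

105.18 km/h

Taking east as x and north as y: glider velocity = (102.530, 102.530) km/h; helicopter velocity = (126.000, 0.000) km/h.
Velocity of glider relative to helicopter = (102.530, 102.530) − (126.000, 0.000) = (-23.470, 102.530) km/h.
Magnitude = |(-23.470, 102.530)| = 105.182 km/h.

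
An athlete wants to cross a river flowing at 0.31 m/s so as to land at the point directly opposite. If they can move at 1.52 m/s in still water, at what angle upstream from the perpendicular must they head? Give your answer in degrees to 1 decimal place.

11.8°

To cancel the current, the upstream component of the athlete's velocity must equal the flow: 1.52 sin θ = 0.31.
sin θ = 0.31 / 1.52 = 0.2039.
θ = arcsin(0.2039) = 11.768°.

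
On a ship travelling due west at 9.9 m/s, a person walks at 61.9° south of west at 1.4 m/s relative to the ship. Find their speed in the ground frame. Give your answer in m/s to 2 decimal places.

10.63 m/s

Taking east as x and north as y: ship velocity = (-9.900, 0.000) m/s; person velocity relative to ship = (-0.659, -1.235) m/s.
Velocity relative to ground = (-9.900, 0.000) + (-0.659, -1.235) = (-10.559, -1.235) m/s.
Speed = |(-10.559, -1.235)| = 10.631 m/s.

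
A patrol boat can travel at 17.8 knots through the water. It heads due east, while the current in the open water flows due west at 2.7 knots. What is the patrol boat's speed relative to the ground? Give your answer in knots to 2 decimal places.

15.10 knots

Taking east as x and north as y: velocity relative to the water = (17.800, 0.000) knots; the water relative to ground = (-2.700, 0.000) knots.
Velocity relative to ground = (17.800, 0.000) + (-2.700, 0.000) = (15.100, 0.000) knots.
Speed = |(15.100, 0.000)| = 15.100 knots.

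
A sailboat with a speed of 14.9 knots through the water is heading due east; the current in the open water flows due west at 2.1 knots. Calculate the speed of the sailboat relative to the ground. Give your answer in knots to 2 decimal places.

Taking east as x and north as y: velocity relative to the water = (14.900, 0.000) knots; the water relative to ground = (-2.100, 0.000) knots.
Velocity relative to ground = (14.900, 0.000) + (-2.100, 0.000) = (12.800, 0.000) knots.
Speed = |(12.800, 0.000)| = 12.800 knots.

12.80 knots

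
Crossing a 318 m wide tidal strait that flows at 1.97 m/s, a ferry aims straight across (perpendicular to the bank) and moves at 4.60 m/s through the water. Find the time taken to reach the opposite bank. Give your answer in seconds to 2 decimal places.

69.13 s

The component of the ferry's velocity perpendicular to the bank is 4.60 m/s.
Only the cross-stream component determines the crossing time; the current contributes nothing perpendicular to the bank.
Time = 318 / 4.600 = 69.130 s.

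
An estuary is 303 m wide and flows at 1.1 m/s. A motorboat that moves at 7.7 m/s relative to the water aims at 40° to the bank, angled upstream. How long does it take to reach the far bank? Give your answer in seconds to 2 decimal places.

The component of the motorboat's velocity perpendicular to the bank is 7.7 × sin 40° = 4.949 m/s.
Only the cross-stream component determines the crossing time; the current contributes nothing perpendicular to the bank.
Time = 303 / 4.949 = 61.219 s.

61.22 s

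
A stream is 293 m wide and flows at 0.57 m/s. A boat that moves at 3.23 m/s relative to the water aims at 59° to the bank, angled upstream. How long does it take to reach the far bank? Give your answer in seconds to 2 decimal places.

105.83 s

The component of the boat's velocity perpendicular to the bank is 3.23 × sin 59° = 2.769 m/s.
Only the cross-stream component determines the crossing time; the current contributes nothing perpendicular to the bank.
Time = 293 / 2.769 = 105.828 s.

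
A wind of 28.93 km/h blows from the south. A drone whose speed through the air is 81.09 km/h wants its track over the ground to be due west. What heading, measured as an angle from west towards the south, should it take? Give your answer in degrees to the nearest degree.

21°

The wind pushes perpendicular to the desired track; the heading must have a component into the wind equal to 28.93 km/h: 81.09 sin θ = 28.93.
sin θ = 0.3568, so θ = 20.902°.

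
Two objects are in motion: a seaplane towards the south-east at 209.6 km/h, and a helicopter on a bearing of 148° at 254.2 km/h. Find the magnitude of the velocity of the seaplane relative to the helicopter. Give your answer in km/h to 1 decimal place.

68.7 km/h

Taking east as x and north as y: seaplane velocity = (148.210, -148.210) km/h; helicopter velocity = (134.705, -215.574) km/h.
Velocity of seaplane relative to helicopter = (148.210, -148.210) − (134.705, -215.574) = (13.504, 67.364) km/h.
Magnitude = |(13.504, 67.364)| = 68.704 km/h.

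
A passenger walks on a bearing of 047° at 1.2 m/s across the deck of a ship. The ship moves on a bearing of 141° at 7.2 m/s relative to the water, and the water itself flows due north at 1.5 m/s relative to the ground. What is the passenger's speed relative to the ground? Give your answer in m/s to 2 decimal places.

6.32 m/s

In east/north components (m/s): passenger relative to ship = (0.878, 0.818); ship relative to water = (4.531, -5.595); water relative to ground = (0.000, 1.500).
Sum = (5.409, -3.277) m/s.
Speed = |(5.409, -3.277)| = 6.324 m/s.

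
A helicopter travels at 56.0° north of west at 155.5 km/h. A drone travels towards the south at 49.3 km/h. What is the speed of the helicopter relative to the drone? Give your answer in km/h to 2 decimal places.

198.30 km/h

Taking east as x and north as y: helicopter velocity = (-86.954, 128.915) km/h; drone velocity = (0.000, -49.300) km/h.
Velocity of helicopter relative to drone = (-86.954, 128.915) − (0.000, -49.300) = (-86.954, 178.215) km/h.
Magnitude = |(-86.954, 178.215)| = 198.297 km/h.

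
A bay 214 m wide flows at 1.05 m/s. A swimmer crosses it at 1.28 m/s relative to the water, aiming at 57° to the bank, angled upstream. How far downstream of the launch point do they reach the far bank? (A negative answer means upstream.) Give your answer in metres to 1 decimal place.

Perpendicular speed = 1.073 m/s; crossing time = 214 / 1.073 = 199.348 s.
Net downstream speed = 0.353 m/s.
Drift = 0.353 × 199.348 = 70.342 m (downstream).

70.3 m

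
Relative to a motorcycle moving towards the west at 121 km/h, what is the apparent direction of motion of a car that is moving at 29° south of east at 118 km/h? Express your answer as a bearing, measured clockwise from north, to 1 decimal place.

104.3°

Taking east as x and north as y: car velocity = (103.205, -57.208) km/h; motorcycle velocity = (-121.000, 0.000) km/h.
Velocity of car relative to motorcycle = (103.205, -57.208) − (-121.000, 0.000) = (224.205, -57.208) km/h.
Bearing = atan2(224.21, -57.21) = 104.31° clockwise from north.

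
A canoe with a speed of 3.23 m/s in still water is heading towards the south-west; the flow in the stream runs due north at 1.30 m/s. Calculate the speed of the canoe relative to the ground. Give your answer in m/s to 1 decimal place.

Taking east as x and north as y: velocity relative to the water = (-2.284, -2.284) m/s; the water relative to ground = (0.000, 1.300) m/s.
Velocity relative to ground = (-2.284, -2.284) + (0.000, 1.300) = (-2.284, -0.984) m/s.
Speed = |(-2.284, -0.984)| = 2.487 m/s.

2.5 m/s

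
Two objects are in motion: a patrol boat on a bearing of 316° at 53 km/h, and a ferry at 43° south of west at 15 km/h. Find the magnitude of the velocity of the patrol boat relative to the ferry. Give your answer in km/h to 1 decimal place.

54.8 km/h

Taking east as x and north as y: patrol boat velocity = (-36.817, 38.125) km/h; ferry velocity = (-10.970, -10.230) km/h.
Velocity of patrol boat relative to ferry = (-36.817, 38.125) − (-10.970, -10.230) = (-25.847, 48.355) km/h.
Magnitude = |(-25.847, 48.355)| = 54.829 km/h.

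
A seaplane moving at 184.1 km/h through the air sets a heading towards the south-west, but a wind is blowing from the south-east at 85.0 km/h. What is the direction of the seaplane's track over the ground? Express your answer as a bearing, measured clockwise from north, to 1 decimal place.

Taking east as x and north as y: velocity relative to the air = (-130.178, -130.178) km/h; the air relative to ground = (-60.104, 60.104) km/h.
Velocity relative to ground = (-130.178, -130.178) + (-60.104, 60.104) = (-190.282, -70.074) km/h.
Bearing = atan2(-190.28, -70.07) = 249.78° clockwise from north.

249.8°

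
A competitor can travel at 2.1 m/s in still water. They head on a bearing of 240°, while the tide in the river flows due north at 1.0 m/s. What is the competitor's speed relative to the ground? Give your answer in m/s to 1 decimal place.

Taking east as x and north as y: velocity relative to the water = (-1.819, -1.050) m/s; the water relative to ground = (0.000, 1.000) m/s.
Velocity relative to ground = (-1.819, -1.050) + (0.000, 1.000) = (-1.819, -0.050) m/s.
Speed = |(-1.819, -0.050)| = 1.819 m/s.

1.8 m/s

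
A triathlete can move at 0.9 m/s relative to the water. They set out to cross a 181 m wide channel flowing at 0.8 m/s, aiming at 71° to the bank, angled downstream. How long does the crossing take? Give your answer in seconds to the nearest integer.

213 s

The component of the triathlete's velocity perpendicular to the bank is 0.9 × sin 71° = 0.851 m/s.
Only the cross-stream component determines the crossing time; the current contributes nothing perpendicular to the bank.
Time = 181 / 0.851 = 212.699 s.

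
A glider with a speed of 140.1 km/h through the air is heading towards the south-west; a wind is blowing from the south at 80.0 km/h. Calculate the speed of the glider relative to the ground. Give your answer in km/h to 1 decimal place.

Taking east as x and north as y: velocity relative to the air = (-99.066, -99.066) km/h; the air relative to ground = (0.000, 80.000) km/h.
Velocity relative to ground = (-99.066, -99.066) + (0.000, 80.000) = (-99.066, -19.066) km/h.
Speed = |(-99.066, -19.066)| = 100.884 km/h.

100.9 km/h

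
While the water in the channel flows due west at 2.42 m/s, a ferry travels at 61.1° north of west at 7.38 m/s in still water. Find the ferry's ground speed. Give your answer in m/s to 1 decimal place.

8.8 m/s

Taking east as x and north as y: velocity relative to the water = (-3.567, 6.461) m/s; the water relative to ground = (-2.420, 0.000) m/s.
Velocity relative to ground = (-3.567, 6.461) + (-2.420, 0.000) = (-5.987, 6.461) m/s.
Speed = |(-5.987, 6.461)| = 8.808 m/s.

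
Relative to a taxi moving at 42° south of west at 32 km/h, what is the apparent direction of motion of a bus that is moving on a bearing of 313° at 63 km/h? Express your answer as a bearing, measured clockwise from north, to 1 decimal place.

Taking east as x and north as y: bus velocity = (-46.075, 42.966) km/h; taxi velocity = (-23.781, -21.412) km/h.
Velocity of bus relative to taxi = (-46.075, 42.966) − (-23.781, -21.412) = (-22.295, 64.378) km/h.
Bearing = atan2(-22.29, 64.38) = 340.90° clockwise from north.

340.9°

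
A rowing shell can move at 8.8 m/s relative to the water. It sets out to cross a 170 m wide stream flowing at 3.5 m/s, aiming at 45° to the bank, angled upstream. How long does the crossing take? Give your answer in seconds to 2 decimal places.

27.32 s

The component of the rowing shell's velocity perpendicular to the bank is 8.8 × sin 45° = 6.223 m/s.
The flow acts along the bank and has no component across it.
Time = 170 / 6.223 = 27.320 s.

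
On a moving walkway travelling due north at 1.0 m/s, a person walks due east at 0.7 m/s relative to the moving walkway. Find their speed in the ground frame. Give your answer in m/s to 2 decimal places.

Taking east as x and north as y: moving walkway velocity = (0.000, 1.000) m/s; person velocity relative to moving walkway = (0.700, 0.000) m/s.
Velocity relative to ground = (0.000, 1.000) + (0.700, 0.000) = (0.700, 1.000) m/s.
Speed = |(0.700, 1.000)| = 1.221 m/s.

1.22 m/s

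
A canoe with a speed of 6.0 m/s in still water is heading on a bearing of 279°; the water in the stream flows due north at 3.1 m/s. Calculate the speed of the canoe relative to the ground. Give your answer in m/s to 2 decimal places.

Taking east as x and north as y: velocity relative to the water = (-5.926, 0.939) m/s; the water relative to ground = (0.000, 3.100) m/s.
Velocity relative to ground = (-5.926, 0.939) + (0.000, 3.100) = (-5.926, 4.039) m/s.
Speed = |(-5.926, 4.039)| = 7.171 m/s.

7.17 m/s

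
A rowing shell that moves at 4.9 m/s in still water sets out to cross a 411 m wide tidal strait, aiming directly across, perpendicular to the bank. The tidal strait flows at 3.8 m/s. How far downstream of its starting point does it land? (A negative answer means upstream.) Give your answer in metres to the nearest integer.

Perpendicular speed = 4.900 m/s; crossing time = 411 / 4.900 = 83.878 s.
Net downstream speed = 3.800 m/s.
Drift = 3.800 × 83.878 = 318.735 m (downstream).

319 m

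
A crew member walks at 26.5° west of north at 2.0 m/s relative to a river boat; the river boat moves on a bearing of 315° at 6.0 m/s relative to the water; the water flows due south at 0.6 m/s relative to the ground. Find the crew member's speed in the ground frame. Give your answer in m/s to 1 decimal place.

In east/north components (m/s): crew member relative to river boat = (-0.892, 1.790); river boat relative to water = (-4.243, 4.243); water relative to ground = (0.000, -0.600).
Sum = (-5.135, 5.433) m/s.
Speed = |(-5.135, 5.433)| = 7.475 m/s.

7.5 m/s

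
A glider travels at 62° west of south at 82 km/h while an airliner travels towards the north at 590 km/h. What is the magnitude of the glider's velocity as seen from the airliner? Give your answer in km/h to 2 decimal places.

Taking east as x and north as y: glider velocity = (-72.402, -38.497) km/h; airliner velocity = (0.000, 590.000) km/h.
Velocity of glider relative to airliner = (-72.402, -38.497) − (0.000, 590.000) = (-72.402, -628.497) km/h.
Magnitude = |(-72.402, -628.497)| = 632.653 km/h.

632.65 km/h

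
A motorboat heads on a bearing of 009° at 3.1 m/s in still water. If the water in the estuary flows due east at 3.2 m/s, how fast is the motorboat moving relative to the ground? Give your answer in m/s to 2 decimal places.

Taking east as x and north as y: velocity relative to the water = (0.485, 3.062) m/s; the water relative to ground = (3.200, 0.000) m/s.
Velocity relative to ground = (0.485, 3.062) + (3.200, 0.000) = (3.685, 3.062) m/s.
Speed = |(3.685, 3.062)| = 4.791 m/s.

4.79 m/s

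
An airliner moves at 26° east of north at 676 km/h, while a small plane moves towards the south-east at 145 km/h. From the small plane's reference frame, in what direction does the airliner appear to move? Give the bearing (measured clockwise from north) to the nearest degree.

015°

Taking east as x and north as y: airliner velocity = (296.339, 607.585) km/h; small plane velocity = (102.530, -102.530) km/h.
Velocity of airliner relative to small plane = (296.339, 607.585) − (102.530, -102.530) = (193.808, 710.115) km/h.
Bearing = atan2(193.81, 710.12) = 15.27° clockwise from north.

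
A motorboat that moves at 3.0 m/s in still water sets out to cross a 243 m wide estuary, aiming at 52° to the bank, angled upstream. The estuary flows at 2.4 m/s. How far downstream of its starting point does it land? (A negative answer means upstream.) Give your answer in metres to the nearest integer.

Perpendicular speed = 2.364 m/s; crossing time = 243 / 2.364 = 102.790 s.
Net downstream speed = 0.553 m/s.
Drift = 0.553 × 102.790 = 56.845 m (downstream).

57 m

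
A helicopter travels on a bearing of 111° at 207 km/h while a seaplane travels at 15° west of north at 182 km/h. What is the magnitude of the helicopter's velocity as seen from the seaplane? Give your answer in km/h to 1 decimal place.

346.8 km/h

Taking east as x and north as y: helicopter velocity = (193.251, -74.182) km/h; seaplane velocity = (-47.105, 175.799) km/h.
Velocity of helicopter relative to seaplane = (193.251, -74.182) − (-47.105, 175.799) = (240.356, -249.981) km/h.
Magnitude = |(240.356, -249.981)| = 346.787 km/h.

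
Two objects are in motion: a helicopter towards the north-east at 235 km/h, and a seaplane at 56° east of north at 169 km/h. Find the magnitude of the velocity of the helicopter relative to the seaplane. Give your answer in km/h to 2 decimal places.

76.26 km/h

Taking east as x and north as y: helicopter velocity = (166.170, 166.170) km/h; seaplane velocity = (140.107, 94.504) km/h.
Velocity of helicopter relative to seaplane = (166.170, 166.170) − (140.107, 94.504) = (26.063, 71.666) km/h.
Magnitude = |(26.063, 71.666)| = 76.258 km/h.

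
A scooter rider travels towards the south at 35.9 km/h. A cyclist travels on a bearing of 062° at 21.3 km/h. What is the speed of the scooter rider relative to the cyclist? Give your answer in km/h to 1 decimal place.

49.6 km/h

Taking east as x and north as y: scooter rider velocity = (0.000, -35.900) km/h; cyclist velocity = (18.807, 10.000) km/h.
Velocity of scooter rider relative to cyclist = (0.000, -35.900) − (18.807, 10.000) = (-18.807, -45.900) km/h.
Magnitude = |(-18.807, -45.900)| = 49.603 km/h.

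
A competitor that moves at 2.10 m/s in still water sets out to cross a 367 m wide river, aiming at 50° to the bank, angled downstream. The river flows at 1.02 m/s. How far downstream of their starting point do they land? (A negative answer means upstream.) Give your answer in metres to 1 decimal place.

540.6 m

Perpendicular speed = 1.609 m/s; crossing time = 367 / 1.609 = 228.135 s.
Net downstream speed = 2.370 m/s.
Drift = 2.370 × 228.135 = 540.648 m (downstream).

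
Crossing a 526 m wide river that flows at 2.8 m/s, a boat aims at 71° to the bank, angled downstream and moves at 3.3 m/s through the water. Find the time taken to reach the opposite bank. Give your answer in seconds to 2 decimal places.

168.58 s

The component of the boat's velocity perpendicular to the bank is 3.3 × sin 71° = 3.120 m/s.
Only the cross-stream component determines the crossing time; the current contributes nothing perpendicular to the bank.
Time = 526 / 3.120 = 168.578 s.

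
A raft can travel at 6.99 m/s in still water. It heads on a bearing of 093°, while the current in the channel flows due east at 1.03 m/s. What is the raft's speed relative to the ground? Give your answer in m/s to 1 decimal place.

Taking east as x and north as y: velocity relative to the water = (6.980, -0.366) m/s; the water relative to ground = (1.030, 0.000) m/s.
Velocity relative to ground = (6.980, -0.366) + (1.030, 0.000) = (8.010, -0.366) m/s.
Speed = |(8.010, -0.366)| = 8.019 m/s.

8.0 m/s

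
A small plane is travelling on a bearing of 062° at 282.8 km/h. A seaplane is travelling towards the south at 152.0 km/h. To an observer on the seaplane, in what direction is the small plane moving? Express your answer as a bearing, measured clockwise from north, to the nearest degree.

041°

Taking east as x and north as y: small plane velocity = (249.698, 132.767) km/h; seaplane velocity = (0.000, -152.000) km/h.
Velocity of small plane relative to seaplane = (249.698, 132.767) − (0.000, -152.000) = (249.698, 284.767) km/h.
Bearing = atan2(249.70, 284.77) = 41.25° clockwise from north.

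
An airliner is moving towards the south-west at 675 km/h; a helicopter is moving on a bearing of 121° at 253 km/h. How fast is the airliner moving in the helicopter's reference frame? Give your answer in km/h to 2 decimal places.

776.06 km/h

Taking east as x and north as y: airliner velocity = (-477.297, -477.297) km/h; helicopter velocity = (216.863, -130.305) km/h.
Velocity of airliner relative to helicopter = (-477.297, -477.297) − (216.863, -130.305) = (-694.160, -346.992) km/h.
Magnitude = |(-694.160, -346.992)| = 776.056 km/h.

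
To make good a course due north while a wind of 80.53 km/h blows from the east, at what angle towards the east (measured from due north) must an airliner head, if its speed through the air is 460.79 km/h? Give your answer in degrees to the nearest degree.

10°

The wind pushes perpendicular to the desired track; the heading must have a component into the wind equal to 80.53 km/h: 460.79 sin θ = 80.53.
sin θ = 0.1748, so θ = 10.065°.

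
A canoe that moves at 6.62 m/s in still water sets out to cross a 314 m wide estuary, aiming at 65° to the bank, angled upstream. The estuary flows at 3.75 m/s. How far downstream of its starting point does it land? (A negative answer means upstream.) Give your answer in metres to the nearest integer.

50 m

Perpendicular speed = 6.000 m/s; crossing time = 314 / 6.000 = 52.335 s.
Net downstream speed = 0.952 m/s.
Drift = 0.952 × 52.335 = 49.837 m (downstream).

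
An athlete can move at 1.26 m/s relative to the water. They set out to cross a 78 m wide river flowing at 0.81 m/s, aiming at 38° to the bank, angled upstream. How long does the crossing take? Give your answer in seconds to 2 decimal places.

100.55 s

The component of the athlete's velocity perpendicular to the bank is 1.26 × sin 38° = 0.776 m/s.
Only the cross-stream component determines the crossing time; the current contributes nothing perpendicular to the bank.
Time = 78 / 0.776 = 100.550 s.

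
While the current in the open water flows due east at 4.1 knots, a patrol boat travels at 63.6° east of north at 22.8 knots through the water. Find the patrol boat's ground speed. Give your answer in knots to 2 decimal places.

26.54 knots

Taking east as x and north as y: velocity relative to the water = (20.422, 10.138) knots; the water relative to ground = (4.100, 0.000) knots.
Velocity relative to ground = (20.422, 10.138) + (4.100, 0.000) = (24.522, 10.138) knots.
Speed = |(24.522, 10.138)| = 26.535 knots.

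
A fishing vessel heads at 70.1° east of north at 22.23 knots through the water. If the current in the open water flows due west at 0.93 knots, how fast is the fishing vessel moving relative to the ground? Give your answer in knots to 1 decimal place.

Taking east as x and north as y: velocity relative to the water = (20.903, 7.567) knots; the water relative to ground = (-0.930, 0.000) knots.
Velocity relative to ground = (20.903, 7.567) + (-0.930, 0.000) = (19.973, 7.567) knots.
Speed = |(19.973, 7.567)| = 21.358 knots.

21.4 knots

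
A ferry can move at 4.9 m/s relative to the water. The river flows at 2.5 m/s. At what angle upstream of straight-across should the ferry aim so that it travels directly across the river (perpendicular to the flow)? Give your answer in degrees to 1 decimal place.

30.7°

To cancel the current, the upstream component of the ferry's velocity must equal the flow: 4.9 sin θ = 2.5.
sin θ = 2.5 / 4.9 = 0.5102.
θ = arcsin(0.5102) = 30.677°.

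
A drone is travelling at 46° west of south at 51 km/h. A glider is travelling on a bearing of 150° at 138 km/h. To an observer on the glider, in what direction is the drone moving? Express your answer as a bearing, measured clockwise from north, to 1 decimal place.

308.5°

Taking east as x and north as y: drone velocity = (-36.686, -35.428) km/h; glider velocity = (69.000, -119.512) km/h.
Velocity of drone relative to glider = (-36.686, -35.428) − (69.000, -119.512) = (-105.686, 84.084) km/h.
Bearing = atan2(-105.69, 84.08) = 308.51° clockwise from north.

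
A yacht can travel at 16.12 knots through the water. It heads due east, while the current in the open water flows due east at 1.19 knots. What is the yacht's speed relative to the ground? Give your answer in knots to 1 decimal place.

17.3 knots

Taking east as x and north as y: velocity relative to the water = (16.120, 0.000) knots; the water relative to ground = (1.190, 0.000) knots.
Velocity relative to ground = (16.120, 0.000) + (1.190, 0.000) = (17.310, 0.000) knots.
Speed = |(17.310, 0.000)| = 17.310 knots.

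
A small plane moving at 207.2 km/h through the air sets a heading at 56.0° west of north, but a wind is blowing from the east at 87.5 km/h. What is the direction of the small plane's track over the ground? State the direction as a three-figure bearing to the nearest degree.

294°

Taking east as x and north as y: velocity relative to the air = (-171.777, 115.865) km/h; the air relative to ground = (-87.500, 0.000) km/h.
Velocity relative to ground = (-171.777, 115.865) + (-87.500, 0.000) = (-259.277, 115.865) km/h.
Bearing = atan2(-259.28, 115.86) = 294.08° clockwise from north.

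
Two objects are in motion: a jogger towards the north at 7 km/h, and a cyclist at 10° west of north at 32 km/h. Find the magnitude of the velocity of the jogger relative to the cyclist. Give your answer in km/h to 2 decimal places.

Taking east as x and north as y: jogger velocity = (0.000, 7.000) km/h; cyclist velocity = (-5.557, 31.514) km/h.
Velocity of jogger relative to cyclist = (0.000, 7.000) − (-5.557, 31.514) = (5.557, -24.514) km/h.
Magnitude = |(5.557, -24.514)| = 25.136 km/h.

25.14 km/h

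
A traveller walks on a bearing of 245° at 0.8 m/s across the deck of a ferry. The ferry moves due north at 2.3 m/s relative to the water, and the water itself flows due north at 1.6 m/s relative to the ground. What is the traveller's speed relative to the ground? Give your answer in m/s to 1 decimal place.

3.6 m/s

In east/north components (m/s): traveller relative to ferry = (-0.725, -0.338); ferry relative to water = (0.000, 2.300); water relative to ground = (0.000, 1.600).
Sum = (-0.725, 3.562) m/s.
Speed = |(-0.725, 3.562)| = 3.635 m/s.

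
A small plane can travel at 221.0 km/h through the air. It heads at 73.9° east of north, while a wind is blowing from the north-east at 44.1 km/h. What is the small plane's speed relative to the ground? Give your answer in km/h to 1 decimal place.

Taking east as x and north as y: velocity relative to the air = (212.332, 61.287) km/h; the air relative to ground = (-31.183, -31.183) km/h.
Velocity relative to ground = (212.332, 61.287) + (-31.183, -31.183) = (181.149, 30.103) km/h.
Speed = |(181.149, 30.103)| = 183.633 km/h.

183.6 km/h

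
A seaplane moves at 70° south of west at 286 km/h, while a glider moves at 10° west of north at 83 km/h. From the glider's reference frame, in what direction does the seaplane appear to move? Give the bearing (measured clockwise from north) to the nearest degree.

Taking east as x and north as y: seaplane velocity = (-97.818, -268.752) km/h; glider velocity = (-14.413, 81.739) km/h.
Velocity of seaplane relative to glider = (-97.818, -268.752) − (-14.413, 81.739) = (-83.405, -350.491) km/h.
Bearing = atan2(-83.40, -350.49) = 193.39° clockwise from north.

193°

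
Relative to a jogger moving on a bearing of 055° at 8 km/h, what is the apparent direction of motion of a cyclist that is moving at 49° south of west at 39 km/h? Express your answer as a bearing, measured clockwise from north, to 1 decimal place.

Taking east as x and north as y: cyclist velocity = (-25.586, -29.434) km/h; jogger velocity = (6.553, 4.589) km/h.
Velocity of cyclist relative to jogger = (-25.586, -29.434) − (6.553, 4.589) = (-32.140, -34.022) km/h.
Bearing = atan2(-32.14, -34.02) = 223.37° clockwise from north.

223.4°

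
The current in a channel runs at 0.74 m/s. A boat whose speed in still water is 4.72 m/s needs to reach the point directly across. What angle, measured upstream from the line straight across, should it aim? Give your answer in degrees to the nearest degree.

9°

To cancel the current, the upstream component of the boat's velocity must equal the flow: 4.72 sin θ = 0.74.
sin θ = 0.74 / 4.72 = 0.1568.
θ = arcsin(0.1568) = 9.020°.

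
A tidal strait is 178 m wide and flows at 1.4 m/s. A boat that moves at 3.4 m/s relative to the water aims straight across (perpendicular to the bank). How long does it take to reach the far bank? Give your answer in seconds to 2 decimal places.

52.35 s

The component of the boat's velocity perpendicular to the bank is 3.4 m/s.
Only the cross-stream component determines the crossing time; the current contributes nothing perpendicular to the bank.
Time = 178 / 3.400 = 52.353 s.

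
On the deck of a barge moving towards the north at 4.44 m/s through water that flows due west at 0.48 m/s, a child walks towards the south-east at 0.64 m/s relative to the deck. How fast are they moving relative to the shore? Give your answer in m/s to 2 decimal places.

3.99 m/s

In east/north components (m/s): child relative to barge = (0.453, -0.453); barge relative to water = (0.000, 4.440); water relative to ground = (-0.480, 0.000).
Sum = (-0.027, 3.987) m/s.
Speed = |(-0.027, 3.987)| = 3.988 m/s.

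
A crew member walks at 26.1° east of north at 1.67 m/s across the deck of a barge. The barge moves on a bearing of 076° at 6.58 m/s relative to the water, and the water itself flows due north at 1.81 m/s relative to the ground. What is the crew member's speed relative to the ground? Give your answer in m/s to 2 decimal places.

8.64 m/s

In east/north components (m/s): crew member relative to barge = (0.735, 1.500); barge relative to water = (6.385, 1.592); water relative to ground = (0.000, 1.810).
Sum = (7.119, 4.902) m/s.
Speed = |(7.119, 4.902)| = 8.643 m/s.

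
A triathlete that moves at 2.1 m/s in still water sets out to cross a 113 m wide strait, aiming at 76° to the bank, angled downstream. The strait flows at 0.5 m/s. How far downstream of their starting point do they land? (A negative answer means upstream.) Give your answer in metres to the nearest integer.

56 m

Perpendicular speed = 2.038 m/s; crossing time = 113 / 2.038 = 55.457 s.
Net downstream speed = 1.008 m/s.
Drift = 1.008 × 55.457 = 55.902 m (downstream).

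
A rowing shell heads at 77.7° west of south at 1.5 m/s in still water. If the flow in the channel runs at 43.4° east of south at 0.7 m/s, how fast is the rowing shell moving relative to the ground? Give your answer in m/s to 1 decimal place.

1.3 m/s

Taking east as x and north as y: velocity relative to the water = (-1.466, -0.320) m/s; the water relative to ground = (0.481, -0.509) m/s.
Velocity relative to ground = (-1.466, -0.320) + (0.481, -0.509) = (-0.985, -0.828) m/s.
Speed = |(-0.985, -0.828)| = 1.287 m/s.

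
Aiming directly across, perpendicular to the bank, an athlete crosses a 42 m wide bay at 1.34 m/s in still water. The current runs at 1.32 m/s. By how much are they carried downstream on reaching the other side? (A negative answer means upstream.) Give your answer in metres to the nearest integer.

41 m

Perpendicular speed = 1.340 m/s; crossing time = 42 / 1.340 = 31.343 s.
Net downstream speed = 1.320 m/s.
Drift = 1.320 × 31.343 = 41.373 m (downstream).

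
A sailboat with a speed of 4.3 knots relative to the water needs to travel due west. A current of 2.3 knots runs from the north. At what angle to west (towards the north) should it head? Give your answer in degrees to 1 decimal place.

32.3°

The current pushes perpendicular to the desired track; the heading must have a component into the current equal to 2.3 knots: 4.3 sin θ = 2.3.
sin θ = 0.5349, so θ = 32.336°.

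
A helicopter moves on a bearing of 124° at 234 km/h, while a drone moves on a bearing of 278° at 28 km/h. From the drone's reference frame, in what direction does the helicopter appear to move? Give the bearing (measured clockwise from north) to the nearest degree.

121°

Taking east as x and north as y: helicopter velocity = (193.995, -130.851) km/h; drone velocity = (-27.728, 3.897) km/h.
Velocity of helicopter relative to drone = (193.995, -130.851) − (-27.728, 3.897) = (221.722, -134.748) km/h.
Bearing = atan2(221.72, -134.75) = 121.29° clockwise from north.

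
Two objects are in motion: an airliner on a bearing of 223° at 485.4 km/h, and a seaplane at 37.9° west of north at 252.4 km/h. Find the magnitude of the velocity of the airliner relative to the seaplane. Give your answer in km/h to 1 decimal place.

Taking east as x and north as y: airliner velocity = (-331.042, -354.999) km/h; seaplane velocity = (-155.046, 199.165) km/h.
Velocity of airliner relative to seaplane = (-331.042, -354.999) − (-155.046, 199.165) = (-175.996, -554.164) km/h.
Magnitude = |(-175.996, -554.164)| = 581.440 km/h.

581.4 km/h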